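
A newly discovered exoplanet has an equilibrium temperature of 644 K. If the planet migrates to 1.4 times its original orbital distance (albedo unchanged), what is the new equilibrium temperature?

T_eq ∝ L^(1/4) · d^(−1/2).
T′ = 644 / 1.4^(1/2) = 544 K.

T_eq ≈ 544 K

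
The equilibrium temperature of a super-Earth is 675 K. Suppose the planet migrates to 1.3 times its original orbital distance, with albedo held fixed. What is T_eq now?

T_eq ∝ L^(1/4) · d^(−1/2).
T′ = 675 / 1.3^(1/2) = 592 K.

T_eq ≈ 592 K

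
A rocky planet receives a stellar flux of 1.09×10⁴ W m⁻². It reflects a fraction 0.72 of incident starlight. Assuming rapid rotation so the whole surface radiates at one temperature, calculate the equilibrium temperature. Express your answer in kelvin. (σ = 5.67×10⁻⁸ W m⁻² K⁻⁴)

T_eq ≈ 341 K

Energy balance: absorbed = emitted ⇒ πR²·S(1−A) = 4πR²·σT_eq⁴, so T_eq⁴ = S(1−A)/(4σ).
T_eq = [1.09×10⁴ × 0.28 / (4 × 5.67×10⁻⁸)]^(1/4) = (1.35×10¹⁰)^(1/4) = 341 K.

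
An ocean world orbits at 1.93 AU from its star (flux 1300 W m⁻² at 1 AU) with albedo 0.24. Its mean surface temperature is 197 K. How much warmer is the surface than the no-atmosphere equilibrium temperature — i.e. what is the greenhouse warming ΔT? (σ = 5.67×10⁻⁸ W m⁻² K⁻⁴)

S = 1300/1.93² = 349.0 W m⁻².
T_eq = [S(1−A)/(4σ)]^(1/4) = [349.0×0.76/(4×5.67×10⁻⁸)]^(1/4) = 184.9 K.
ΔT = T_surf − T_eq = 197 − 184.9.

ΔT ≈ 12.1 K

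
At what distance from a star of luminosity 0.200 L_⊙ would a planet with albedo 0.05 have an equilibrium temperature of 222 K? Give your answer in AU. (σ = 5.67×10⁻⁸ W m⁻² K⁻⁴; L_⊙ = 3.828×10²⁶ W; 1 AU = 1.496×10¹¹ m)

d ≈ 0.685 AU

L = 0.200 × 3.828×10²⁶ = 7.66×10²⁵ W.
From T_eq⁴ = L(1−A)/(16πσd²): d = √[L(1−A)/(16πσT_eq⁴)].
d = √[7.66×10²⁵ × 0.95 / (16π × 5.67×10⁻⁸ × (222)⁴)] = 1.03×10¹¹ m = 0.685 AU.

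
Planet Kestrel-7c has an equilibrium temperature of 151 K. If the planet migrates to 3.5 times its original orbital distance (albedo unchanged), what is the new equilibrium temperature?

T_eq ∝ L^(1/4) · d^(−1/2).
T′ = 151 / 3.5^(1/2) = 80.7 K.

T_eq ≈ 80.7 K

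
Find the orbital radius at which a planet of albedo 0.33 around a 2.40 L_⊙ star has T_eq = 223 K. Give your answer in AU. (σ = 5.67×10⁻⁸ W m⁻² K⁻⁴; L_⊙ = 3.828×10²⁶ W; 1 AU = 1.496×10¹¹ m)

d ≈ 1.98 AU

L = 2.40 × 3.828×10²⁶ = 9.19×10²⁶ W.
From T_eq⁴ = L(1−A)/(16πσd²): d = √[L(1−A)/(16πσT_eq⁴)].
d = √[9.19×10²⁶ × 0.67 / (16π × 5.67×10⁻⁸ × (223)⁴)] = 2.96×10¹¹ m = 1.98 AU.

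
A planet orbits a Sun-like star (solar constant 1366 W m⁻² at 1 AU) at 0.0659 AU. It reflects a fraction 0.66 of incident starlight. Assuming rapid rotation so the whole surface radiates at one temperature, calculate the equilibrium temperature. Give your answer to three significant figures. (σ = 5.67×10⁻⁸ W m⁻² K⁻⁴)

T_eq ≈ 829 K

Flux at 0.0659 AU: S = 1366/0.0659² = 3.15×10⁵ W m⁻².
Energy balance: absorbed = emitted ⇒ πR²·S(1−A) = 4πR²·σT_eq⁴, so T_eq⁴ = S(1−A)/(4σ).
T_eq = [3.15×10⁵ × 0.34 / (4 × 5.67×10⁻⁸)]^(1/4) = (4.72×10¹¹)^(1/4) = 829 K.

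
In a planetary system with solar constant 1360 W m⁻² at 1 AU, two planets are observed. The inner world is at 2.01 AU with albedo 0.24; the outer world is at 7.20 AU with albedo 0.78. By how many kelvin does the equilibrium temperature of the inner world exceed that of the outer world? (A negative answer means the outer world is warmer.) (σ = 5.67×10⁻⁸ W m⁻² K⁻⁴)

T_eq = [S₀(1−A)/(4σd²)]^(1/4), so T ∝ (1−A)^(1/4) / √d.
T₁ = [1360×0.76/(4×5.67×10⁻⁸×2.01²)]^(1/4) = 183.26 K.
T₂ = [1360×0.22/(4×5.67×10⁻⁸×7.20²)]^(1/4) = 71.03 K.

ΔT ≈ 112.2 K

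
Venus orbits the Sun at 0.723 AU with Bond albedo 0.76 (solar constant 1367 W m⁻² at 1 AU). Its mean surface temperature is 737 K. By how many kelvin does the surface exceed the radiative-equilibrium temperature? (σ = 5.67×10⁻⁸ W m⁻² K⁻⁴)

S = 1367/0.723² = 2615 W m⁻².
T_eq = [S(1−A)/(4σ)]^(1/4) = [2615×0.24/(4×5.67×10⁻⁸)]^(1/4) = 229.4 K.
ΔT = T_surf − T_eq = 737 − 229.4.

ΔT ≈ 507.6 K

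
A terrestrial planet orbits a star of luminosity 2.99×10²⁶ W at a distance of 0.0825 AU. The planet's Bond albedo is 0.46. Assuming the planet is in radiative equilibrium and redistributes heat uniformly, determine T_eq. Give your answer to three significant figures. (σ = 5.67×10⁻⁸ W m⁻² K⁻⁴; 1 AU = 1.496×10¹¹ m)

d = 0.0825 AU = 1.23×10¹⁰ m.
Flux: S = L/(4πd²) = 2.99×10²⁶/(4π×(1.23×10¹⁰)²) = 1.56×10⁵ W m⁻².
Energy balance: absorbed = emitted ⇒ πR²·S(1−A) = 4πR²·σT_eq⁴, so T_eq⁴ = S(1−A)/(4σ).
T_eq = [1.56×10⁵ × 0.54 / (4 × 5.67×10⁻⁸)]^(1/4) = (3.72×10¹¹)^(1/4) = 781 K.

T_eq ≈ 781 K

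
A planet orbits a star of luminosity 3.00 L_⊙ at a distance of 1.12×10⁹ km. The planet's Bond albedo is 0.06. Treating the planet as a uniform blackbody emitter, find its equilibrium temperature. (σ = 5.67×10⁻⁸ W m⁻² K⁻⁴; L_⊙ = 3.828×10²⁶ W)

T_eq ≈ 132 K

d = 1.12×10⁹ km = 1.12×10¹² m.
L = 3.00 × 3.828×10²⁶ = 1.15×10²⁷ W.
Flux: S = L/(4πd²) = 1.15×10²⁷/(4π×(1.12×10¹²)²) = 72.9 W m⁻².
Energy balance: absorbed = emitted ⇒ πR²·S(1−A) = 4πR²·σT_eq⁴, so T_eq⁴ = S(1−A)/(4σ).
T_eq = [72.9 × 0.94 / (4 × 5.67×10⁻⁸)]^(1/4) = (3.02×10⁸)^(1/4) = 132 K.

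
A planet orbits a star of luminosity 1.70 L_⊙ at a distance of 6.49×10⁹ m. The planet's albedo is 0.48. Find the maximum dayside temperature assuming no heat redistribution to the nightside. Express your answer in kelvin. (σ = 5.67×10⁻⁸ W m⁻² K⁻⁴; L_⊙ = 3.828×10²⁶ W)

T_ss ≈ 1830 K

L = 1.70 × 3.828×10²⁶ = 6.51×10²⁶ W.
Flux: S = L/(4πd²) = 6.51×10²⁶/(4π×(6.49×10⁹)²) = 1.23×10⁶ W m⁻².
With no redistribution each surface element balances locally: S(1−A) = σT⁴.
T = [1.23×10⁶ × 0.52 / 5.67×10⁻⁸]^(1/4) = (1.13×10¹³)^(1/4) = 1830 K.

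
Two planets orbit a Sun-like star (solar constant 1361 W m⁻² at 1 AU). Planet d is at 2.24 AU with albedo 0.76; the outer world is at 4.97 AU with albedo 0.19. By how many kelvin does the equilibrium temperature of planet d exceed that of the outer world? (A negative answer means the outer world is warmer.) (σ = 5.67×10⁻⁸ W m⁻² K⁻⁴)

ΔT ≈ 11.7 K

T_eq = [S₀(1−A)/(4σd²)]^(1/4), so T ∝ (1−A)^(1/4) / √d.
T₁ = [1361×0.24/(4×5.67×10⁻⁸×2.24²)]^(1/4) = 130.16 K.
T₂ = [1361×0.81/(4×5.67×10⁻⁸×4.97²)]^(1/4) = 118.44 K.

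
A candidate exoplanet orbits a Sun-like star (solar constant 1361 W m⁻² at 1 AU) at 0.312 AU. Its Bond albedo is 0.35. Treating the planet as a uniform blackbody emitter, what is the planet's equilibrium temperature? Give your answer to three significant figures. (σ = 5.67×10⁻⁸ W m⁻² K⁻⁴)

T_eq ≈ 447 K

Flux at 0.312 AU: S = 1361/0.312² = 1.40×10⁴ W m⁻².
Energy balance: absorbed = emitted ⇒ πR²·S(1−A) = 4πR²·σT_eq⁴, so T_eq⁴ = S(1−A)/(4σ).
T_eq = [1.40×10⁴ × 0.65 / (4 × 5.67×10⁻⁸)]^(1/4) = (4.01×10¹⁰)^(1/4) = 447 K.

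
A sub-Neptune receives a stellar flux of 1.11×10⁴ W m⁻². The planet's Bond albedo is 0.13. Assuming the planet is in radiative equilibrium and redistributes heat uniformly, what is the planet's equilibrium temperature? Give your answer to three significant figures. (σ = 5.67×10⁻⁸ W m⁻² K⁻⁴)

T_eq ≈ 454 K

Energy balance: absorbed = emitted ⇒ πR²·S(1−A) = 4πR²·σT_eq⁴, so T_eq⁴ = S(1−A)/(4σ).
T_eq = [1.11×10⁴ × 0.87 / (4 × 5.67×10⁻⁸)]^(1/4) = (4.26×10¹⁰)^(1/4) = 454 K.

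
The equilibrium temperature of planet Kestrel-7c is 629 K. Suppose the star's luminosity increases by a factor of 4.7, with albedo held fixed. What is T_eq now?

T_eq ∝ L^(1/4) · d^(−1/2).
T′ = 629 × 4.7^(1/4) = 926 K.

T_eq ≈ 926 K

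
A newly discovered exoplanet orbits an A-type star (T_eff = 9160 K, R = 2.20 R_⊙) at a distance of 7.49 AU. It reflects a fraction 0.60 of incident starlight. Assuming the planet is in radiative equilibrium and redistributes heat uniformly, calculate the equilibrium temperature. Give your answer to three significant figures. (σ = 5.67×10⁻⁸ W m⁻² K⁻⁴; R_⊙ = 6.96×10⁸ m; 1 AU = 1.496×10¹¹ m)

T_eq ≈ 190 K

R_⋆ = 2.20 × 6.96×10⁸ = 1.53×10⁹ m.
d = 7.49 AU = 1.12×10¹² m.
L = 4πR_⋆²σT_⋆⁴ = 4π(1.53×10⁹)² × 5.67×10⁻⁸ × (9160)⁴ = 1.18×10²⁸ W.
S = L/(4πd²) = 745 W m⁻².
Energy balance: absorbed = emitted ⇒ πR²·S(1−A) = 4πR²·σT_eq⁴, so T_eq⁴ = S(1−A)/(4σ).
T_eq = [745 × 0.40 / (4 × 5.67×10⁻⁸)]^(1/4) = (1.31×10⁹)^(1/4) = 190 K.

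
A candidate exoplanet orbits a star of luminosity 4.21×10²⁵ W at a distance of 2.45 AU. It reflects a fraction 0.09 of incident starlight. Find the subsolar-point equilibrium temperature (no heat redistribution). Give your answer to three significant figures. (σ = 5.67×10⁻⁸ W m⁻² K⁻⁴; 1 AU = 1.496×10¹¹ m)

d = 2.45 AU = 3.67×10¹¹ m.
Flux: S = L/(4πd²) = 4.21×10²⁵/(4π×(3.67×10¹¹)²) = 24.9 W m⁻².
At the subsolar point the surface absorbs S(1−A) and emits σT⁴ per unit area — no factor of 4, since only the local patch is in balance.
T = [24.9 × 0.91 / 5.67×10⁻⁸]^(1/4) = (4.00×10⁸)^(1/4) = 141 K.

T_ss ≈ 141 K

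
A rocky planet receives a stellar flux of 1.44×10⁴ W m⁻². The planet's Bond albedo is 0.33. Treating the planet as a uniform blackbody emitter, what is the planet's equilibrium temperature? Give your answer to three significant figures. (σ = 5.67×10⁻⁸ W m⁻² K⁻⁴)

Energy balance: absorbed = emitted ⇒ πR²·S(1−A) = 4πR²·σT_eq⁴, so T_eq⁴ = S(1−A)/(4σ).
T_eq = [1.44×10⁴ × 0.67 / (4 × 5.67×10⁻⁸)]^(1/4) = (4.25×10¹⁰)^(1/4) = 454 K.

T_eq ≈ 454 K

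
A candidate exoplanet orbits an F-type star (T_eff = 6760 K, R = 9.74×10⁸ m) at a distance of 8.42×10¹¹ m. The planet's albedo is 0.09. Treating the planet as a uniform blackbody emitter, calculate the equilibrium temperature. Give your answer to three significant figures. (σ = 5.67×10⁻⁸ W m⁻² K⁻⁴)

T_eq ≈ 159 K

L = 4πR_⋆²σT_⋆⁴ = 4π(9.74×10⁸)² × 5.67×10⁻⁸ × (6760)⁴ = 1.41×10²⁷ W.
S = L/(4πd²) = 158 W m⁻².
Energy balance: absorbed = emitted ⇒ πR²·S(1−A) = 4πR²·σT_eq⁴, so T_eq⁴ = S(1−A)/(4σ).
T_eq = [158 × 0.91 / (4 × 5.67×10⁻⁸)]^(1/4) = (6.36×10⁸)^(1/4) = 159 K.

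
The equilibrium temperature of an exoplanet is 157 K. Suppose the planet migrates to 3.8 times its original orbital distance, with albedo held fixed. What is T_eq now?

T_eq ∝ L^(1/4) · d^(−1/2).
T′ = 157 / 3.8^(1/2) = 80.5 K.

T_eq ≈ 80.5 K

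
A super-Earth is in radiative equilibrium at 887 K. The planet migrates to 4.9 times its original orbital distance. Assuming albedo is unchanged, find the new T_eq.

T_eq ∝ L^(1/4) · d^(−1/2).
T′ = 887 / 4.9^(1/2) = 401 K.

T_eq ≈ 401 K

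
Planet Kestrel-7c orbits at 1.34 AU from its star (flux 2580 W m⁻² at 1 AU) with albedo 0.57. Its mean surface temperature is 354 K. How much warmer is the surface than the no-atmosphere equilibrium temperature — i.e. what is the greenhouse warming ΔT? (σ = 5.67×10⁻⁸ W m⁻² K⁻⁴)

S = 2580/1.34² = 1437 W m⁻².
T_eq = [S(1−A)/(4σ)]^(1/4) = [1437×0.43/(4×5.67×10⁻⁸)]^(1/4) = 228.5 K.
ΔT = T_surf − T_eq = 354 − 228.5.

ΔT ≈ 125.5 K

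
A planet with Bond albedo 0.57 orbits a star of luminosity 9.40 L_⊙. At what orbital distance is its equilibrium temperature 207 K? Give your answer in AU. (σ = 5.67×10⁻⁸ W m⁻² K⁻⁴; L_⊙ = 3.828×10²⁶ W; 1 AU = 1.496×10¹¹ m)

L = 9.40 × 3.828×10²⁶ = 3.60×10²⁷ W.
From T_eq⁴ = L(1−A)/(16πσd²): d = √[L(1−A)/(16πσT_eq⁴)].
d = √[3.60×10²⁷ × 0.43 / (16π × 5.67×10⁻⁸ × (207)⁴)] = 5.44×10¹¹ m = 3.63 AU.

d ≈ 3.63 AU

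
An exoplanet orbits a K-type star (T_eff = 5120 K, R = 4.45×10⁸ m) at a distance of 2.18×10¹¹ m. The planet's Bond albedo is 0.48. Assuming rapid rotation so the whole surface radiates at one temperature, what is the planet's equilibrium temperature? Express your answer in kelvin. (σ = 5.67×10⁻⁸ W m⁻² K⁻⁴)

L = 4πR_⋆²σT_⋆⁴ = 4π(4.45×10⁸)² × 5.67×10⁻⁸ × (5120)⁴ = 9.70×10²⁵ W.
S = L/(4πd²) = 162 W m⁻².
Energy balance: absorbed = emitted ⇒ πR²·S(1−A) = 4πR²·σT_eq⁴, so T_eq⁴ = S(1−A)/(4σ).
T_eq = [162 × 0.52 / (4 × 5.67×10⁻⁸)]^(1/4) = (3.72×10⁸)^(1/4) = 139 K.

T_eq ≈ 139 K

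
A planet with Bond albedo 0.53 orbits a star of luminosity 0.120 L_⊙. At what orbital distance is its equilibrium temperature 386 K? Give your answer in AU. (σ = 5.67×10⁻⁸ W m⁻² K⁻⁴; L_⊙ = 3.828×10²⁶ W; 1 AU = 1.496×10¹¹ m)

d ≈ 0.123 AU

L = 0.120 × 3.828×10²⁶ = 4.59×10²⁵ W.
From T_eq⁴ = L(1−A)/(16πσd²): d = √[L(1−A)/(16πσT_eq⁴)].
d = √[4.59×10²⁵ × 0.47 / (16π × 5.67×10⁻⁸ × (386)⁴)] = 1.85×10¹⁰ m = 0.123 AU.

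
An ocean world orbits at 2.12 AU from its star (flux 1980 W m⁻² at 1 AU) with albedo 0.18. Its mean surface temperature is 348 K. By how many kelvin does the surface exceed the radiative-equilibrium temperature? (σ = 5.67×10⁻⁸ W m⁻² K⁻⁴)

ΔT ≈ 148.2 K

S = 1980/2.12² = 440.5 W m⁻².
T_eq = [S(1−A)/(4σ)]^(1/4) = [440.5×0.82/(4×5.67×10⁻⁸)]^(1/4) = 199.8 K.
ΔT = T_surf − T_eq = 348 − 199.8.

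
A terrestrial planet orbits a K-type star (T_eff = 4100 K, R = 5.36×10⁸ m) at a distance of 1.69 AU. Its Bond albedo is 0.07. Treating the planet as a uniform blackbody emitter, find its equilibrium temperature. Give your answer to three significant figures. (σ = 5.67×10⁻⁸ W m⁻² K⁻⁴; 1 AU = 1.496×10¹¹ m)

T_eq ≈ 131 K

d = 1.69 AU = 2.53×10¹¹ m.
L = 4πR_⋆²σT_⋆⁴ = 4π(5.36×10⁸)² × 5.67×10⁻⁸ × (4100)⁴ = 5.78×10²⁵ W.
S = L/(4πd²) = 72.0 W m⁻².
Energy balance: absorbed = emitted ⇒ πR²·S(1−A) = 4πR²·σT_eq⁴, so T_eq⁴ = S(1−A)/(4σ).
T_eq = [72.0 × 0.93 / (4 × 5.67×10⁻⁸)]^(1/4) = (2.95×10⁸)^(1/4) = 131 K.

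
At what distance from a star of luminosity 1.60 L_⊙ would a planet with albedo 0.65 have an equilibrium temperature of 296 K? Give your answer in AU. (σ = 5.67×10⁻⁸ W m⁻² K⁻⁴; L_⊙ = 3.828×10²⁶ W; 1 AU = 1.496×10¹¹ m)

L = 1.60 × 3.828×10²⁶ = 6.12×10²⁶ W.
From T_eq⁴ = L(1−A)/(16πσd²): d = √[L(1−A)/(16πσT_eq⁴)].
d = √[6.12×10²⁶ × 0.35 / (16π × 5.67×10⁻⁸ × (296)⁴)] = 9.90×10¹⁰ m = 0.662 AU.

d ≈ 0.662 AU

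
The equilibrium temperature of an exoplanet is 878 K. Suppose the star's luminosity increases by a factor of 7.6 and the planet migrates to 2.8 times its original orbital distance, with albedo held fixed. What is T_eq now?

T_eq ∝ L^(1/4) · d^(−1/2).
T′ = 878 × 7.6^(1/4) / 2.8^(1/2) = 871 K.

T_eq ≈ 871 K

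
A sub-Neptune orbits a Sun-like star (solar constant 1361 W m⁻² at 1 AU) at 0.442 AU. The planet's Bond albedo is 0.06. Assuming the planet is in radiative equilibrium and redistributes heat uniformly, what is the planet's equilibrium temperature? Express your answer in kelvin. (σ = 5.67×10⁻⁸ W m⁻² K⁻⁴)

T_eq ≈ 412 K

Flux at 0.442 AU: S = 1361/0.442² = 6970 W m⁻².
Energy balance: absorbed = emitted ⇒ πR²·S(1−A) = 4πR²·σT_eq⁴, so T_eq⁴ = S(1−A)/(4σ).
T_eq = [6970 × 0.94 / (4 × 5.67×10⁻⁸)]^(1/4) = (2.89×10¹⁰)^(1/4) = 412 K.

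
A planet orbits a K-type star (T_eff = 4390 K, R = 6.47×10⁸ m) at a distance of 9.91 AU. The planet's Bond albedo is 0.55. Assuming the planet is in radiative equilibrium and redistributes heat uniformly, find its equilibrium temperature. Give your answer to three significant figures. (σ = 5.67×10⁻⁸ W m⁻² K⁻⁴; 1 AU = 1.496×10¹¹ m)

d = 9.91 AU = 1.48×10¹² m.
L = 4πR_⋆²σT_⋆⁴ = 4π(6.47×10⁸)² × 5.67×10⁻⁸ × (4390)⁴ = 1.11×10²⁶ W.
S = L/(4πd²) = 4.01 W m⁻².
Energy balance: absorbed = emitted ⇒ πR²·S(1−A) = 4πR²·σT_eq⁴, so T_eq⁴ = S(1−A)/(4σ).
T_eq = [4.01 × 0.45 / (4 × 5.67×10⁻⁸)]^(1/4) = (7.96×10⁶)^(1/4) = 53.1 K.

T_eq ≈ 53.1 K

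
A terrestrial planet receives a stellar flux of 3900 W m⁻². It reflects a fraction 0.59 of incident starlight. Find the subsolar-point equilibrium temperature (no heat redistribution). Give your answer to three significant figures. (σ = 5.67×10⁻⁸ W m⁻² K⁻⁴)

At the subsolar point the surface absorbs S(1−A) and emits σT⁴ per unit area — no factor of 4, since only the local patch is in balance.
T = [3900 × 0.41 / 5.67×10⁻⁸]^(1/4) = (2.82×10¹⁰)^(1/4) = 410 K.

T_ss ≈ 410 K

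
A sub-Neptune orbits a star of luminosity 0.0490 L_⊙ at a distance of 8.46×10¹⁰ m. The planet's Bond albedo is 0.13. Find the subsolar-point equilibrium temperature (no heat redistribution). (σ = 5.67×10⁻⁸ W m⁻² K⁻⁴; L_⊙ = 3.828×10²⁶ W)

T_ss ≈ 238 K

L = 0.0490 × 3.828×10²⁶ = 1.88×10²⁵ W.
Flux: S = L/(4πd²) = 1.88×10²⁵/(4π×(8.46×10¹⁰)²) = 209 W m⁻².
At the subsolar point the surface absorbs S(1−A) and emits σT⁴ per unit area — no factor of 4, since only the local patch is in balance.
T = [209 × 0.87 / 5.67×10⁻⁸]^(1/4) = (3.20×10⁹)^(1/4) = 238 K.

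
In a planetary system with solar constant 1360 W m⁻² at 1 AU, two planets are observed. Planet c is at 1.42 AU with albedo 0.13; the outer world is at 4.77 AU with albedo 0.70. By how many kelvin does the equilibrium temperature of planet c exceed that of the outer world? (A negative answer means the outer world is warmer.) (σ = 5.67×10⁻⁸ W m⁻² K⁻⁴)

T_eq = [S₀(1−A)/(4σd²)]^(1/4), so T ∝ (1−A)^(1/4) / √d.
T₁ = [1360×0.87/(4×5.67×10⁻⁸×1.42²)]^(1/4) = 225.53 K.
T₂ = [1360×0.30/(4×5.67×10⁻⁸×4.77²)]^(1/4) = 94.30 K.

ΔT ≈ 131.2 K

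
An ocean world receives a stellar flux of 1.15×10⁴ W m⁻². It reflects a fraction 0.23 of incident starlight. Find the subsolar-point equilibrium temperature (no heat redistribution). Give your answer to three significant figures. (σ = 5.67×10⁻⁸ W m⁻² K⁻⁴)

At the subsolar point the surface absorbs S(1−A) and emits σT⁴ per unit area — no factor of 4, since only the local patch is in balance.
T = [1.15×10⁴ × 0.77 / 5.67×10⁻⁸]^(1/4) = (1.56×10¹¹)^(1/4) = 629 K.

T_ss ≈ 629 K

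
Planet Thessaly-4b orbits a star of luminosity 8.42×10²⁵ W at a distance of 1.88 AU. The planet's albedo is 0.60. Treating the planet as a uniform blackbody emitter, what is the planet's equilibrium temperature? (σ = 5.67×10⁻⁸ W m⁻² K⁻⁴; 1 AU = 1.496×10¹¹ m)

d = 1.88 AU = 2.81×10¹¹ m.
Flux: S = L/(4πd²) = 8.42×10²⁵/(4π×(2.81×10¹¹)²) = 84.7 W m⁻².
Energy balance: absorbed = emitted ⇒ πR²·S(1−A) = 4πR²·σT_eq⁴, so T_eq⁴ = S(1−A)/(4σ).
T_eq = [84.7 × 0.40 / (4 × 5.67×10⁻⁸)]^(1/4) = (1.49×10⁸)^(1/4) = 111 K.

T_eq ≈ 111 K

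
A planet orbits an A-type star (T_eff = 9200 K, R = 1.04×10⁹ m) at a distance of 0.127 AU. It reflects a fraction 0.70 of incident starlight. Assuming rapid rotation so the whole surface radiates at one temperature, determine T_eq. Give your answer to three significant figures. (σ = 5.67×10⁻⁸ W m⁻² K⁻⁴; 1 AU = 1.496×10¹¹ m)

d = 0.127 AU = 1.90×10¹⁰ m.
L = 4πR_⋆²σT_⋆⁴ = 4π(1.04×10⁹)² × 5.67×10⁻⁸ × (9200)⁴ = 5.52×10²⁷ W.
S = L/(4πd²) = 1.22×10⁶ W m⁻².
Energy balance: absorbed = emitted ⇒ πR²·S(1−A) = 4πR²·σT_eq⁴, so T_eq⁴ = S(1−A)/(4σ).
T_eq = [1.22×10⁶ × 0.30 / (4 × 5.67×10⁻⁸)]^(1/4) = (1.61×10¹²)^(1/4) = 1130 K.

T_eq ≈ 1130 K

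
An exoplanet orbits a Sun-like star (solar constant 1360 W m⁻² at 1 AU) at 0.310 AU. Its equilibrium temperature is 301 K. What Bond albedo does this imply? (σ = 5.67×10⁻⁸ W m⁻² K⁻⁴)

Flux at 0.310 AU: S = 1360/0.310² = 1.42×10⁴ W m⁻².
From T_eq⁴ = S(1−A)/(4σ): 1−A = 4σT_eq⁴/S.
1−A = 4 × 5.67×10⁻⁸ × (301)⁴ / 1.42×10⁴ = 0.132.

A ≈ 0.87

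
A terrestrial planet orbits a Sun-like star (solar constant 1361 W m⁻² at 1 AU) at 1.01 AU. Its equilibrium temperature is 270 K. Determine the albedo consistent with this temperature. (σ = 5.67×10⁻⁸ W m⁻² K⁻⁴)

Flux at 1.01 AU: S = 1361/1.01² = 1330 W m⁻².
From T_eq⁴ = S(1−A)/(4σ): 1−A = 4σT_eq⁴/S.
1−A = 4 × 5.67×10⁻⁸ × (270)⁴ / 1330 = 0.903.

A ≈ 0.10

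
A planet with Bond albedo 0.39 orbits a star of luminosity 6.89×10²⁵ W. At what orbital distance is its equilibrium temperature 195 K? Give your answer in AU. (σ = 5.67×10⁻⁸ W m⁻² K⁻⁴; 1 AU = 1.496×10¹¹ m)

From T_eq⁴ = L(1−A)/(16πσd²): d = √[L(1−A)/(16πσT_eq⁴)].
d = √[6.89×10²⁵ × 0.61 / (16π × 5.67×10⁻⁸ × (195)⁴)] = 1.01×10¹¹ m = 0.675 AU.

d ≈ 0.675 AU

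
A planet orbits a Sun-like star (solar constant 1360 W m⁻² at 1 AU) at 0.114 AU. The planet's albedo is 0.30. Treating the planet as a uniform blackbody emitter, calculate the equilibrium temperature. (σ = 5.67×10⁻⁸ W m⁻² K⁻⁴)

Flux at 0.114 AU: S = 1360/0.114² = 1.05×10⁵ W m⁻².
Energy balance: absorbed = emitted ⇒ πR²·S(1−A) = 4πR²·σT_eq⁴, so T_eq⁴ = S(1−A)/(4σ).
T_eq = [1.05×10⁵ × 0.70 / (4 × 5.67×10⁻⁸)]^(1/4) = (3.23×10¹¹)^(1/4) = 754 K.

T_eq ≈ 754 K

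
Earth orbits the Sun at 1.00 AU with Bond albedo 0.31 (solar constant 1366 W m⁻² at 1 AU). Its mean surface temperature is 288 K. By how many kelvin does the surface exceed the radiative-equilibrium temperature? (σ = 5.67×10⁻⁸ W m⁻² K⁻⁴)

S = 1366/1.00² = 1366 W m⁻².
T_eq = [S(1−A)/(4σ)]^(1/4) = [1366×0.69/(4×5.67×10⁻⁸)]^(1/4) = 253.9 K.
ΔT = T_surf − T_eq = 288 − 253.9.

ΔT ≈ 34.1 K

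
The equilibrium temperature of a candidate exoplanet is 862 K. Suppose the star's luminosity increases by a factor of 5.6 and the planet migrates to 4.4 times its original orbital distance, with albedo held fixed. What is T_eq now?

T_eq ∝ L^(1/4) · d^(−1/2).
T′ = 862 × 5.6^(1/4) / 4.4^(1/2) = 632 K.

T_eq ≈ 632 K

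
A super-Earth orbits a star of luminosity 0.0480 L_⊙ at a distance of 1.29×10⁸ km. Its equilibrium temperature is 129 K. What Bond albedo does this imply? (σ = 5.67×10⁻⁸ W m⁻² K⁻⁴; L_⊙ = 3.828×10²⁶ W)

d = 1.29×10⁸ km = 1.29×10¹¹ m.
L = 0.0480 × 3.828×10²⁶ = 1.84×10²⁵ W.
Flux: S = L/(4πd²) = 1.84×10²⁵/(4π×(1.29×10¹¹)²) = 87.9 W m⁻².
From T_eq⁴ = S(1−A)/(4σ): 1−A = 4σT_eq⁴/S.
1−A = 4 × 5.67×10⁻⁸ × (129)⁴ / 87.9 = 0.715.

A ≈ 0.29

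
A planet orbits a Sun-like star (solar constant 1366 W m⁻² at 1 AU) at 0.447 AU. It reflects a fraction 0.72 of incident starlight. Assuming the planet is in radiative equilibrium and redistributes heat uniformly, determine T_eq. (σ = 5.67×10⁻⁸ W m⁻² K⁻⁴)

Flux at 0.447 AU: S = 1366/0.447² = 6840 W m⁻².
Energy balance: absorbed = emitted ⇒ πR²·S(1−A) = 4πR²·σT_eq⁴, so T_eq⁴ = S(1−A)/(4σ).
T_eq = [6840 × 0.28 / (4 × 5.67×10⁻⁸)]^(1/4) = (8.44×10⁹)^(1/4) = 303 K.

T_eq ≈ 303 K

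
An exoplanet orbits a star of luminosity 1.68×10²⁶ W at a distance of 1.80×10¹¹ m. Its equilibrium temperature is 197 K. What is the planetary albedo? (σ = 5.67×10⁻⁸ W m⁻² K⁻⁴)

Flux: S = L/(4πd²) = 1.68×10²⁶/(4π×(1.80×10¹¹)²) = 413 W m⁻².
From T_eq⁴ = S(1−A)/(4σ): 1−A = 4σT_eq⁴/S.
1−A = 4 × 5.67×10⁻⁸ × (197)⁴ / 413 = 0.828.

A ≈ 0.17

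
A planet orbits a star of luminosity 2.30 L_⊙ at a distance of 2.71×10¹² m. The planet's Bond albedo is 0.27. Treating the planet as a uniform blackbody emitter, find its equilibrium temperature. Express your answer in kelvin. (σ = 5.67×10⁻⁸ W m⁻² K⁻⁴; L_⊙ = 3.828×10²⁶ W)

L = 2.30 × 3.828×10²⁶ = 8.80×10²⁶ W.
Flux: S = L/(4πd²) = 8.80×10²⁶/(4π×(2.71×10¹²)²) = 9.54 W m⁻².
Energy balance: absorbed = emitted ⇒ πR²·S(1−A) = 4πR²·σT_eq⁴, so T_eq⁴ = S(1−A)/(4σ).
T_eq = [9.54 × 0.73 / (4 × 5.67×10⁻⁸)]^(1/4) = (3.07×10⁷)^(1/4) = 74.4 K.

T_eq ≈ 74.4 K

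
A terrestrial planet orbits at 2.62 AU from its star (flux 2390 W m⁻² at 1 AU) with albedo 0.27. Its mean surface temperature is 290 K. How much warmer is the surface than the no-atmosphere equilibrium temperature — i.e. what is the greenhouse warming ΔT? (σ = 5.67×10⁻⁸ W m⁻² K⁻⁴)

ΔT ≈ 107.0 K

S = 2390/2.62² = 348.2 W m⁻².
T_eq = [S(1−A)/(4σ)]^(1/4) = [348.2×0.73/(4×5.67×10⁻⁸)]^(1/4) = 183.0 K.
ΔT = T_surf − T_eq = 290 − 183.0.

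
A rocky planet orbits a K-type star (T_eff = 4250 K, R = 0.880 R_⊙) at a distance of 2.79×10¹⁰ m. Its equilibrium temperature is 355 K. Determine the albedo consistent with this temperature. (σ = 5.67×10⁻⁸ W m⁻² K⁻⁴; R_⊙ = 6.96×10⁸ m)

R_⋆ = 0.880 × 6.96×10⁸ = 6.12×10⁸ m.
L = 4πR_⋆²σT_⋆⁴ = 4π(6.12×10⁸)² × 5.67×10⁻⁸ × (4250)⁴ = 8.72×10²⁵ W.
S = L/(4πd²) = 8910 W m⁻².
From T_eq⁴ = S(1−A)/(4σ): 1−A = 4σT_eq⁴/S.
1−A = 4 × 5.67×10⁻⁸ × (355)⁴ / 8910 = 0.404.

A ≈ 0.60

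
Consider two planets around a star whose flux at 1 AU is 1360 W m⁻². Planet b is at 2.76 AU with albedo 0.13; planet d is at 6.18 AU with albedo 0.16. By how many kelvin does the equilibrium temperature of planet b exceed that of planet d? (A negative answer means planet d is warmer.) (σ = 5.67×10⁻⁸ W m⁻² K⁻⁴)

T_eq = [S₀(1−A)/(4σd²)]^(1/4), so T ∝ (1−A)^(1/4) / √d.
T₁ = [1360×0.87/(4×5.67×10⁻⁸×2.76²)]^(1/4) = 161.77 K.
T₂ = [1360×0.84/(4×5.67×10⁻⁸×6.18²)]^(1/4) = 107.16 K.

ΔT ≈ 54.6 K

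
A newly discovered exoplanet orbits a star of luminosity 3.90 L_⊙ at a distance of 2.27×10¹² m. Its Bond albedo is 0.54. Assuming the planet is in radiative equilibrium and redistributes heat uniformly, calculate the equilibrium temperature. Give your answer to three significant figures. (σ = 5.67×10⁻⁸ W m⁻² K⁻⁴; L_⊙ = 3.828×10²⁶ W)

L = 3.90 × 3.828×10²⁶ = 1.49×10²⁷ W.
Flux: S = L/(4πd²) = 1.49×10²⁷/(4π×(2.27×10¹²)²) = 23.1 W m⁻².
Energy balance: absorbed = emitted ⇒ πR²·S(1−A) = 4πR²·σT_eq⁴, so T_eq⁴ = S(1−A)/(4σ).
T_eq = [23.1 × 0.46 / (4 × 5.67×10⁻⁸)]^(1/4) = (4.68×10⁷)^(1/4) = 82.7 K.

T_eq ≈ 82.7 K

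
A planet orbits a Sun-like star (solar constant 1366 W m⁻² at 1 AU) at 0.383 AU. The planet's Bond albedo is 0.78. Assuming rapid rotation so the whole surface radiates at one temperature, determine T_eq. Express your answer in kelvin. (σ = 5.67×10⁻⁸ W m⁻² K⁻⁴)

T_eq ≈ 308 K

Flux at 0.383 AU: S = 1366/0.383² = 9310 W m⁻².
Energy balance: absorbed = emitted ⇒ πR²·S(1−A) = 4πR²·σT_eq⁴, so T_eq⁴ = S(1−A)/(4σ).
T_eq = [9310 × 0.22 / (4 × 5.67×10⁻⁸)]^(1/4) = (9.03×10⁹)^(1/4) = 308 K.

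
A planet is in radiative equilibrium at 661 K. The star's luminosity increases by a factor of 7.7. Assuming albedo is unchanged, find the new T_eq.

T_eq ∝ L^(1/4) · d^(−1/2).
T′ = 661 × 7.7^(1/4) = 1100 K.

T_eq ≈ 1100 K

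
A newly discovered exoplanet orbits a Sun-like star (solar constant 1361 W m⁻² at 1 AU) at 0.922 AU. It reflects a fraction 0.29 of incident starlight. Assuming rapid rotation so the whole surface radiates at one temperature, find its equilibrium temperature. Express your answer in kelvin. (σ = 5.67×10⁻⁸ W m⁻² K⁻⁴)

T_eq ≈ 266 K

Flux at 0.922 AU: S = 1361/0.922² = 1600 W m⁻².
Energy balance: absorbed = emitted ⇒ πR²·S(1−A) = 4πR²·σT_eq⁴, so T_eq⁴ = S(1−A)/(4σ).
T_eq = [1600 × 0.71 / (4 × 5.67×10⁻⁸)]^(1/4) = (5.01×10⁹)^(1/4) = 266 K.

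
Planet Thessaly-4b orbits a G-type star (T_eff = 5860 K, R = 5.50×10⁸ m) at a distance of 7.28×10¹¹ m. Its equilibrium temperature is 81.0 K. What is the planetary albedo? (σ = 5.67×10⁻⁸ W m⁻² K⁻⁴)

L = 4πR_⋆²σT_⋆⁴ = 4π(5.50×10⁸)² × 5.67×10⁻⁸ × (5860)⁴ = 2.54×10²⁶ W.
S = L/(4πd²) = 38.2 W m⁻².
From T_eq⁴ = S(1−A)/(4σ): 1−A = 4σT_eq⁴/S.
1−A = 4 × 5.67×10⁻⁸ × (81.0)⁴ / 38.2 = 0.256.

A ≈ 0.74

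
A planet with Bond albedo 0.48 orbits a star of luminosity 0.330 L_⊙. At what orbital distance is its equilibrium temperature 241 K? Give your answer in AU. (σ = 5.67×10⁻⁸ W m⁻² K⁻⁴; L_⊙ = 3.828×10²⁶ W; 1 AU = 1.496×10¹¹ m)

L = 0.330 × 3.828×10²⁶ = 1.26×10²⁶ W.
From T_eq⁴ = L(1−A)/(16πσd²): d = √[L(1−A)/(16πσT_eq⁴)].
d = √[1.26×10²⁶ × 0.52 / (16π × 5.67×10⁻⁸ × (241)⁴)] = 8.27×10¹⁰ m = 0.553 AU.

d ≈ 0.553 AU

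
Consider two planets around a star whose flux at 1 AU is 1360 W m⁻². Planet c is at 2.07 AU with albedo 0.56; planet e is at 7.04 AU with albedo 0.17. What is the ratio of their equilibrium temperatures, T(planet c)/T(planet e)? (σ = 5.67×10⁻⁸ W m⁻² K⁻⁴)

T₁/T₂ ≈ 1.574

T_eq = [S₀(1−A)/(4σd²)]^(1/4), so T ∝ (1−A)^(1/4) / √d.
T₁ = [1360×0.44/(4×5.67×10⁻⁸×2.07²)]^(1/4) = 157.53 K.
T₂ = [1360×0.83/(4×5.67×10⁻⁸×7.04²)]^(1/4) = 100.11 K.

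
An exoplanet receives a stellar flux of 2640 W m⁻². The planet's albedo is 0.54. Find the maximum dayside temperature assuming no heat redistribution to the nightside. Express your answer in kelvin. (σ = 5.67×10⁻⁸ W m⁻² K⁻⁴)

T_ss ≈ 383 K

With no redistribution each surface element balances locally: S(1−A) = σT⁴.
T = [2640 × 0.46 / 5.67×10⁻⁸]^(1/4) = (2.14×10¹⁰)^(1/4) = 383 K.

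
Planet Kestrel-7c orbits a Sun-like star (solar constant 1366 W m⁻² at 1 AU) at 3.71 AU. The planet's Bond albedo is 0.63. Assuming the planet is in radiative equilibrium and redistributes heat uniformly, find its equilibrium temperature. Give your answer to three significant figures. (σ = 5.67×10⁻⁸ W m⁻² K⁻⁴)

T_eq ≈ 113 K

Flux at 3.71 AU: S = 1366/3.71² = 99.2 W m⁻².
Energy balance: absorbed = emitted ⇒ πR²·S(1−A) = 4πR²·σT_eq⁴, so T_eq⁴ = S(1−A)/(4σ).
T_eq = [99.2 × 0.37 / (4 × 5.67×10⁻⁸)]^(1/4) = (1.62×10⁸)^(1/4) = 113 K.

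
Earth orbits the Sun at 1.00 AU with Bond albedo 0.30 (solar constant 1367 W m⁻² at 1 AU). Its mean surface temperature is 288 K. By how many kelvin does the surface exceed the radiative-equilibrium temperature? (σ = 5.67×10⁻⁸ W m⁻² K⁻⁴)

S = 1367/1.00² = 1367 W m⁻².
T_eq = [S(1−A)/(4σ)]^(1/4) = [1367×0.70/(4×5.67×10⁻⁸)]^(1/4) = 254.9 K.
ΔT = T_surf − T_eq = 288 − 254.9.

ΔT ≈ 33.1 K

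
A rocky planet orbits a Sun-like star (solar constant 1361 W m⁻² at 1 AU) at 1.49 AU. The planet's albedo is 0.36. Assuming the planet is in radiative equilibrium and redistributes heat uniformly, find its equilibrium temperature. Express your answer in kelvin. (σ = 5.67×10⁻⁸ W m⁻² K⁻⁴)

Flux at 1.49 AU: S = 1361/1.49² = 613 W m⁻².
Energy balance: absorbed = emitted ⇒ πR²·S(1−A) = 4πR²·σT_eq⁴, so T_eq⁴ = S(1−A)/(4σ).
T_eq = [613 × 0.64 / (4 × 5.67×10⁻⁸)]^(1/4) = (1.73×10⁹)^(1/4) = 204 K.

T_eq ≈ 204 K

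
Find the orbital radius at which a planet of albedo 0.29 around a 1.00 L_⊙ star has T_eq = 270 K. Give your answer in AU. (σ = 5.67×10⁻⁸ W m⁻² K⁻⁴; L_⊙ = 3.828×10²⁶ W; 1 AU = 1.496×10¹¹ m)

L = 1.00 × 3.828×10²⁶ = 3.83×10²⁶ W.
From T_eq⁴ = L(1−A)/(16πσd²): d = √[L(1−A)/(16πσT_eq⁴)].
d = √[3.83×10²⁶ × 0.71 / (16π × 5.67×10⁻⁸ × (270)⁴)] = 1.34×10¹¹ m = 0.895 AU.

d ≈ 0.895 AU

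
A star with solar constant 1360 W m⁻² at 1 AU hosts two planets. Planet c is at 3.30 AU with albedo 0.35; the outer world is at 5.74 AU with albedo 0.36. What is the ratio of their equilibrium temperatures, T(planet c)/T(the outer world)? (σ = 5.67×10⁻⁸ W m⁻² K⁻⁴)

T₁/T₂ ≈ 1.324

T_eq = [S₀(1−A)/(4σd²)]^(1/4), so T ∝ (1−A)^(1/4) / √d.
T₁ = [1360×0.65/(4×5.67×10⁻⁸×3.30²)]^(1/4) = 137.55 K.
T₂ = [1360×0.64/(4×5.67×10⁻⁸×5.74²)]^(1/4) = 103.89 K.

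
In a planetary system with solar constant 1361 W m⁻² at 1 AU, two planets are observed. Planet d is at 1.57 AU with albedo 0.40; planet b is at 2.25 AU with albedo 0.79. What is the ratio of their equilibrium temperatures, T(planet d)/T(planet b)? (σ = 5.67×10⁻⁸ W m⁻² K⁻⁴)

T_eq = [S₀(1−A)/(4σd²)]^(1/4), so T ∝ (1−A)^(1/4) / √d.
T₁ = [1361×0.60/(4×5.67×10⁻⁸×1.57²)]^(1/4) = 195.50 K.
T₂ = [1361×0.21/(4×5.67×10⁻⁸×2.25²)]^(1/4) = 125.61 K.

T₁/T₂ ≈ 1.556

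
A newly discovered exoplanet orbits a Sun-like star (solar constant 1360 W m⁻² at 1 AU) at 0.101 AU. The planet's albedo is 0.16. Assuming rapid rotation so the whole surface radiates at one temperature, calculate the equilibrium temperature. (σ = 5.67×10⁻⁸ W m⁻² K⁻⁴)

Flux at 0.101 AU: S = 1360/0.101² = 1.33×10⁵ W m⁻².
Energy balance: absorbed = emitted ⇒ πR²·S(1−A) = 4πR²·σT_eq⁴, so T_eq⁴ = S(1−A)/(4σ).
T_eq = [1.33×10⁵ × 0.84 / (4 × 5.67×10⁻⁸)]^(1/4) = (4.94×10¹¹)^(1/4) = 838 K.

T_eq ≈ 838 K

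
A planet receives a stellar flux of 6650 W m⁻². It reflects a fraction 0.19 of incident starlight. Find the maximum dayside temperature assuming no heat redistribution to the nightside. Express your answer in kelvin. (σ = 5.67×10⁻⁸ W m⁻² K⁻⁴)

With no redistribution each surface element balances locally: S(1−A) = σT⁴.
T = [6650 × 0.81 / 5.67×10⁻⁸]^(1/4) = (9.50×10¹⁰)^(1/4) = 555 K.

T_ss ≈ 555 K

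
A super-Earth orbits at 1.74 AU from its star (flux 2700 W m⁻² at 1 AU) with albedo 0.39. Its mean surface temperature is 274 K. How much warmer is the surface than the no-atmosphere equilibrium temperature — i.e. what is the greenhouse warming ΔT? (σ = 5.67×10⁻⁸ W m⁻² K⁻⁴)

ΔT ≈ 52.7 K

S = 2700/1.74² = 891.8 W m⁻².
T_eq = [S(1−A)/(4σ)]^(1/4) = [891.8×0.61/(4×5.67×10⁻⁸)]^(1/4) = 221.3 K.
ΔT = T_surf − T_eq = 274 − 221.3.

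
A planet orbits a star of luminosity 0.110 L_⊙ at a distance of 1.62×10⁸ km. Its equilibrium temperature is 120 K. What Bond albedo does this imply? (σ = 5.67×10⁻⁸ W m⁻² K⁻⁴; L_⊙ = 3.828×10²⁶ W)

d = 1.62×10⁸ km = 1.62×10¹¹ m.
L = 0.110 × 3.828×10²⁶ = 4.21×10²⁵ W.
Flux: S = L/(4πd²) = 4.21×10²⁵/(4π×(1.62×10¹¹)²) = 128 W m⁻².
From T_eq⁴ = S(1−A)/(4σ): 1−A = 4σT_eq⁴/S.
1−A = 4 × 5.67×10⁻⁸ × (120)⁴ / 128 = 0.368.

A ≈ 0.63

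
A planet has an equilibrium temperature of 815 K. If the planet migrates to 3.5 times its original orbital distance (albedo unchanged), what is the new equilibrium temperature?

T_eq ∝ L^(1/4) · d^(−1/2).
T′ = 815 / 3.5^(1/2) = 436 K.

T_eq ≈ 436 K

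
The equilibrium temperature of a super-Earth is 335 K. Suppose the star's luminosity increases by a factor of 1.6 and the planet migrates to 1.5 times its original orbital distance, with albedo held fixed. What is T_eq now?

T_eq ≈ 308 K

T_eq ∝ L^(1/4) · d^(−1/2).
T′ = 335 × 1.6^(1/4) / 1.5^(1/2) = 308 K.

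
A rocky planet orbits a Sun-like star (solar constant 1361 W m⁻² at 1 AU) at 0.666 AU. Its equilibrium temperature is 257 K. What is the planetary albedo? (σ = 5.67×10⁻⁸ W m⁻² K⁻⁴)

A ≈ 0.68

Flux at 0.666 AU: S = 1361/0.666² = 3070 W m⁻².
From T_eq⁴ = S(1−A)/(4σ): 1−A = 4σT_eq⁴/S.
1−A = 4 × 5.67×10⁻⁸ × (257)⁴ / 3070 = 0.322.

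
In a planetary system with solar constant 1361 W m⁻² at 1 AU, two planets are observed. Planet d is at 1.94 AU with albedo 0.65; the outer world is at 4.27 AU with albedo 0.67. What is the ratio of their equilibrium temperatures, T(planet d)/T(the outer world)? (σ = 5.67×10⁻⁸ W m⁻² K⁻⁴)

T₁/T₂ ≈ 1.506

T_eq = [S₀(1−A)/(4σd²)]^(1/4), so T ∝ (1−A)^(1/4) / √d.
T₁ = [1361×0.35/(4×5.67×10⁻⁸×1.94²)]^(1/4) = 153.70 K.
T₂ = [1361×0.33/(4×5.67×10⁻⁸×4.27²)]^(1/4) = 102.09 K.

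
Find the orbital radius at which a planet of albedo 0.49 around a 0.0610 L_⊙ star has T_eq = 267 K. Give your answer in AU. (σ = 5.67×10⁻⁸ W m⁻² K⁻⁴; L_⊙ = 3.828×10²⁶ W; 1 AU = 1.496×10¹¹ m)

d ≈ 0.192 AU

L = 0.0610 × 3.828×10²⁶ = 2.34×10²⁵ W.
From T_eq⁴ = L(1−A)/(16πσd²): d = √[L(1−A)/(16πσT_eq⁴)].
d = √[2.34×10²⁵ × 0.51 / (16π × 5.67×10⁻⁸ × (267)⁴)] = 2.87×10¹⁰ m = 0.192 AU.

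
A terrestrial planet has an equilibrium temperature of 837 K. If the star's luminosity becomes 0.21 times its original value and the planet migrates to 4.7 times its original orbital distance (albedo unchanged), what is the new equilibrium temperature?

T_eq ≈ 261 K

T_eq ∝ L^(1/4) · d^(−1/2).
T′ = 837 × 0.21^(1/4) / 4.7^(1/2) = 261 K.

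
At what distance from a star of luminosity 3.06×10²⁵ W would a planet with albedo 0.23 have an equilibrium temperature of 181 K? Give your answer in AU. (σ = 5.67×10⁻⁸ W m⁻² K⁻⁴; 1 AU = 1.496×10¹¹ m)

d ≈ 0.587 AU

From T_eq⁴ = L(1−A)/(16πσd²): d = √[L(1−A)/(16πσT_eq⁴)].
d = √[3.06×10²⁵ × 0.77 / (16π × 5.67×10⁻⁸ × (181)⁴)] = 8.78×10¹⁰ m = 0.587 AU.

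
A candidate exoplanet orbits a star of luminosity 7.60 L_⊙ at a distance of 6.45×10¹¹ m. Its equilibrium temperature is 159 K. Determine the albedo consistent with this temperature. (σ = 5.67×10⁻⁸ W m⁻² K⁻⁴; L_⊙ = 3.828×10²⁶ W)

A ≈ 0.74

L = 7.60 × 3.828×10²⁶ = 2.91×10²⁷ W.
Flux: S = L/(4πd²) = 2.91×10²⁷/(4π×(6.45×10¹¹)²) = 556 W m⁻².
From T_eq⁴ = S(1−A)/(4σ): 1−A = 4σT_eq⁴/S.
1−A = 4 × 5.67×10⁻⁸ × (159)⁴ / 556 = 0.260.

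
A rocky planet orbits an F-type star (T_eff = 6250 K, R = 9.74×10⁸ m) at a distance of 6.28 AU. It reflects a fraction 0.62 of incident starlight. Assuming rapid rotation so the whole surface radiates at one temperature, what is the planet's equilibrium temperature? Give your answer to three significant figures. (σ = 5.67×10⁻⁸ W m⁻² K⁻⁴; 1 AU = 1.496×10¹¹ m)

d = 6.28 AU = 9.39×10¹¹ m.
L = 4πR_⋆²σT_⋆⁴ = 4π(9.74×10⁸)² × 5.67×10⁻⁸ × (6250)⁴ = 1.03×10²⁷ W.
S = L/(4πd²) = 93.0 W m⁻².
Energy balance: absorbed = emitted ⇒ πR²·S(1−A) = 4πR²·σT_eq⁴, so T_eq⁴ = S(1−A)/(4σ).
T_eq = [93.0 × 0.38 / (4 × 5.67×10⁻⁸)]^(1/4) = (1.56×10⁸)^(1/4) = 112 K.

T_eq ≈ 112 K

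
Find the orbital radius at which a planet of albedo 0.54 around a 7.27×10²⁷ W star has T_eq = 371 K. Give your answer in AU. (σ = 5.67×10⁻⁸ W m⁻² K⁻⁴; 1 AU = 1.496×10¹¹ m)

From T_eq⁴ = L(1−A)/(16πσd²): d = √[L(1−A)/(16πσT_eq⁴)].
d = √[7.27×10²⁷ × 0.46 / (16π × 5.67×10⁻⁸ × (371)⁴)] = 2.49×10¹¹ m = 1.66 AU.

d ≈ 1.66 AU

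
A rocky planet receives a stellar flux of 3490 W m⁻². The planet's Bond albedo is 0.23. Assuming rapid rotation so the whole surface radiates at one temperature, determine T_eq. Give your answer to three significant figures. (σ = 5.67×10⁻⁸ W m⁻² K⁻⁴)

Energy balance: absorbed = emitted ⇒ πR²·S(1−A) = 4πR²·σT_eq⁴, so T_eq⁴ = S(1−A)/(4σ).
T_eq = [3490 × 0.77 / (4 × 5.67×10⁻⁸)]^(1/4) = (1.18×10¹⁰)^(1/4) = 330 K.

T_eq ≈ 330 K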